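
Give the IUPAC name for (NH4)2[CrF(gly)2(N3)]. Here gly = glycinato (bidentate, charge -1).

ammonium azidofluorobis(glycinato)chromate(II)

The 2 ammonium counter-ions carry a total charge of +2, so each complex ion is 2−.
Ligand charges: 2×glycinato (-1 each), 1×fluoro (-1 each), 1×azido (-1 each); total -4. So Cr + (-4) = 2−, giving Cr = +2.
The complex ion is anionic, so chromium takes the -ate form chromate(II).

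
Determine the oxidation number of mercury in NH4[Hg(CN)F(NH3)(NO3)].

+2

1 ammonium outside the brackets (+1 each) → the complex ion is 1−.
Ligand charges: 1×CN = -1; 1×NO3 = -1; 1×F = -1; 1×NH3 neutral; sum -3.
Hg + (-3) = 1− ⇒ Hg is +2.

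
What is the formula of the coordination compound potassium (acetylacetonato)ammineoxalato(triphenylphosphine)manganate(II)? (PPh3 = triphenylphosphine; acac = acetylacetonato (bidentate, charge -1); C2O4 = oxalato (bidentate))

Ligands: 1 triphenylphosphine (PPh3, neutral), 1 acetylacetonato (acac, -1), 1 ammine (NH3, neutral), 1 oxalato (C2O4, -2). Ligand charge sum = -3.
With Mn in oxidation state +2, the complex ion is [Mn...]^1−.
Charge balance with potassium (+1) requires 1 complex ion per 1 potassium.

K[Mn(acac)(C2O4)(NH3)(PPh3)]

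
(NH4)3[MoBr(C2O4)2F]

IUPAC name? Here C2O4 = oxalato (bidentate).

ammonium bromofluorodioxalatomolybdate(III)

The 3 ammonium counter-ions carry a total charge of +3, so each complex ion is 3−.
Ligand charges: 1×bromo (-1 each), 2×oxalato (-2 each), 1×fluoro (-1 each); total -6. So Mo + (-6) = 3−, giving Mo = +3.
The complex ion is anionic, so molybdenum takes the -ate form molybdate(III).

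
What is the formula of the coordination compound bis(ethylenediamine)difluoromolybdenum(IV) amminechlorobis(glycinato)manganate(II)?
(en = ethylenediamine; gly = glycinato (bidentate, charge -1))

Cation [Mo…]: ligand charges -2, Mo(IV) ⇒ ion charge 2+.
Anion [Mn…]: ligand charges -3, Mn(II) ⇒ ion charge 1−.
One 2+ cation requires 2 of the 1− anion.

[Mo(en)2F2][MnCl(gly)2(NH3)]2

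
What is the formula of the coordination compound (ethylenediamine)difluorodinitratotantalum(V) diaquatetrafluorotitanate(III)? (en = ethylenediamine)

[Ta(en)F2(NO3)2][TiF4(H2O)2]

Cation [Ta…]: ligand charges -4, Ta(V) ⇒ ion charge 1+.
Anion [Ti…]: ligand charges -4, Ti(III) ⇒ ion charge 1−.
One 1+ cation balances one 1− anion.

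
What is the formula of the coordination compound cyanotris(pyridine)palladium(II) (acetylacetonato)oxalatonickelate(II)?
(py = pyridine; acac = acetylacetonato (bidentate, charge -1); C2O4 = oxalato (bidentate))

[Pd(CN)(py)3][Ni(acac)(C2O4)]

Cation [Pd…]: ligand charges -1, Pd(II) ⇒ ion charge 1+.
Anion [Ni…]: ligand charges -3, Ni(II) ⇒ ion charge 1−.
One 1+ cation balances one 1− anion.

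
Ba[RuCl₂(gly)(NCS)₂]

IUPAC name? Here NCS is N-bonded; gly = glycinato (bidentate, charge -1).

barium dichloro(glycinato)diisothiocyanatoruthenate(III)

The 1 barium counter-ion carries a total charge of +2, so each complex ion is 2−.
Ligand charges: 2×isothiocyanato (-1 each), 2×chloro (-1 each), 1×glycinato (-1 each); total -5. So Ru + (-5) = 2−, giving Ru = +3.
The complex ion is anionic, so ruthenium takes the -ate form ruthenate(III).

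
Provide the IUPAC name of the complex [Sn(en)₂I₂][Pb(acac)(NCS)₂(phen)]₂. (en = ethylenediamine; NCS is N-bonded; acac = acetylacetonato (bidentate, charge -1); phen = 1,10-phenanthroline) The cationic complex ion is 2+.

The complex cation is given as 2+; its ligand charges sum to -2, so Sn = +4.
With 2 anions per cation, each anion must be 2/2 = 1−.
Anion: ligand charges sum to -3; for the ion to be 1−, Pb = +2.

bis(ethylenediamine)diiodotin(IV) (acetylacetonato)diisothiocyanato(1,10-phenanthroline)plumbate(II)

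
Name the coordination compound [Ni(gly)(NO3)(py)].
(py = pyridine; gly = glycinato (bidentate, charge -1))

(glycinato)nitrato(pyridine)nickel(II)

There is no counter-ion, so the complex is neutral overall.
Ligand charges: 1×pyridine (neutral), 1×glycinato (-1 each), 1×nitrato (-1 each); total -2. So Ni + (-2) = 0, giving Ni = +2.
Ligands are named alphabetically: glycinato before nitrato before pyridine.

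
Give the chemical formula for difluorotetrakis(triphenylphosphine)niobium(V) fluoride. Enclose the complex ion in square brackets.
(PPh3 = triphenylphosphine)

[NbF2(PPh3)4]F3

Ligands: 2 fluoro (F, -1), 4 triphenylphosphine (PPh3, neutral). Ligand charge sum = -2.
With Nb in oxidation state +5, the complex ion is [Nb...]^3+.
Charge balance with fluoride (-1) requires 1 complex ion per 3 fluoride.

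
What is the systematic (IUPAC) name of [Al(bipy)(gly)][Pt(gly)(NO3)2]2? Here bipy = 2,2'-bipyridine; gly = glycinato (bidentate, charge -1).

Both ions are complex: the cation is named first with the plain metal name, the anion second with the -ate form; each ion's ligands are alphabetised independently.
Aluminium is always +3 in its complexes; the cation's ligand charges sum to -1, so the complex cation is 2+.
With 2 anions per cation, each anion must be 2/2 = 1−.
Anion: ligand charges sum to -3; for the ion to be 1−, Pt = +2.

(2,2'-bipyridine)(glycinato)aluminium(III) (glycinato)dinitratoplatinate(II)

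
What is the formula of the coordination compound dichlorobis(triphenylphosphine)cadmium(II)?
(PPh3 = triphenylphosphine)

[CdCl2(PPh3)2]

Ligands: 2 triphenylphosphine (PPh3, neutral), 2 chloro (Cl, -1). Ligand charge sum = -2.
With Cd in oxidation state +2, the complex ion is [Cd...].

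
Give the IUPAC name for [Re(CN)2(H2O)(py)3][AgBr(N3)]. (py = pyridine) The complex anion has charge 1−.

Both ions are complex: the cation is named first with the plain metal name, the anion second with the -ate form; each ion's ligands are alphabetised independently.
The complex anion is given as 1−; its ligand charges sum to -2, so Ag = +1.
A 1:1 salt means the cation carries the equal and opposite charge, 1+.
Cation: ligand charges sum to -2; for the ion to be 1+, Re = +3.

aquadicyanotris(pyridine)rhenium(III) azidobromoargentate(I)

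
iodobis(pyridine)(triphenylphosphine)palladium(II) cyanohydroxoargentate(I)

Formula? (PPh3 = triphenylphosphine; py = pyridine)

[PdI(PPh3)(py)2][Ag(CN)(OH)]

Cation [Pd…]: ligand charges -1, Pd(II) ⇒ ion charge 1+.
Anion [Ag…]: ligand charges -2, Ag(I) ⇒ ion charge 1−.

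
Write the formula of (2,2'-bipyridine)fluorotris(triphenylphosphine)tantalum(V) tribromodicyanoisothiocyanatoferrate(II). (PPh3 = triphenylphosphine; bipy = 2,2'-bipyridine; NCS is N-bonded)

[Ta(bipy)F(PPh3)3][FeBr3(CN)2(NCS)]

Cation [Ta…]: ligand charges -1, Ta(V) ⇒ ion charge 4+.
Anion [Fe…]: ligand charges -6, Fe(II) ⇒ ion charge 4−.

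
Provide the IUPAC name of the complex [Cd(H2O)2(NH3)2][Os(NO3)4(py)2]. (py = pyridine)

Both ions are complex: the cation is named first with the plain metal name, the anion second with the -ate form; each ion's ligands are alphabetised independently.
Cadmium is always +2 in its complexes; the cation's ligand charges sum to 0, so the complex cation is 2+.
A 1:1 salt means the anion carries the equal and opposite charge, 2−.
Anion: ligand charges sum to -4; for the ion to be 2−, Os = +2.

diamminediaquacadmium(II) tetranitratobis(pyridine)osmate(II)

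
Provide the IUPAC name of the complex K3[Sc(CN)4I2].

potassium tetracyanodiiodoscandate(III)

The 3 potassium counter-ions carry a total charge of +3, so each complex ion is 3−.
Ligand charges: 2×iodo (-1 each), 4×cyano (-1 each); total -6. So Sc + (-6) = 3−, giving Sc = +3.
The complex ion is anionic, so scandium takes the -ate form scandate(III).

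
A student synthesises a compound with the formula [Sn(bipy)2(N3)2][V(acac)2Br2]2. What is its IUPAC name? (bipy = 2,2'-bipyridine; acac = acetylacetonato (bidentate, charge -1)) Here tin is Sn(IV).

Both ions are complex: the cation is named first with the plain metal name, the anion second with the -ate form; each ion's ligands are alphabetised independently.
Sn is given as +4; the cation's ligand charges sum to -2, so the complex cation is 2+.
With 2 anions per cation, each anion must be 2/2 = 1−.
Anion: ligand charges sum to -4; for the ion to be 1−, V = +3.

diazidobis(2,2'-bipyridine)tin(IV) bis(acetylacetonato)dibromovanadate(III)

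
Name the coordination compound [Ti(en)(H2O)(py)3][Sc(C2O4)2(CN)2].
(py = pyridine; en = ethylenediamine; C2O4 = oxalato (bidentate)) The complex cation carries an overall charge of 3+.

aqua(ethylenediamine)tris(pyridine)titanium(III) dicyanodioxalatoscandate(III)

Both ions are complex: the cation is named first with the plain metal name, the anion second with the -ate form; each ion's ligands are alphabetised independently.
The complex cation is given as 3+; its ligand charges sum to 0, so Ti = +3.
A 1:1 salt means the anion carries the equal and opposite charge, 3−.
Anion: ligand charges sum to -6; for the ion to be 3−, Sc = +3.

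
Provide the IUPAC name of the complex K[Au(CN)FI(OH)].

potassium cyanofluorohydroxoiodoaurate(III)

The 1 potassium counter-ion carries a total charge of +1, so each complex ion is 1−.
Ligand charges: 1×fluoro (-1 each), 1×iodo (-1 each), 1×hydroxo (-1 each), 1×cyano (-1 each); total -4. So Au + (-4) = 1−, giving Au = +3.
Ligands are named alphabetically: cyano before fluoro before hydroxo before iodo.
The complex ion is anionic, so gold takes the -ate form aurate(III).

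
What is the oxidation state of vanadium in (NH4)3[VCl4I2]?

+3

3 ammonium outside the brackets (+1 each) → the complex ion is 3−.
Ligand charges: 2×I = -2; 4×Cl = -4; sum -6.
V + (-6) = 3− ⇒ V is +3.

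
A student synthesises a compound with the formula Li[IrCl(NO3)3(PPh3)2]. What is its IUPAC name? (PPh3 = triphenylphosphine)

The 1 lithium counter-ion carries a total charge of +1, so each complex ion is 1−.
Ligand charges: 2×triphenylphosphine (neutral), 1×chloro (-1 each), 3×nitrato (-1 each); total -4. So Ir + (-4) = 1−, giving Ir = +3.
Ligands are named alphabetically: chloro before nitrato before triphenylphosphine.
The complex ion is anionic, so iridium takes the -ate form iridate(III).

lithium chlorotrinitratobis(triphenylphosphine)iridate(III)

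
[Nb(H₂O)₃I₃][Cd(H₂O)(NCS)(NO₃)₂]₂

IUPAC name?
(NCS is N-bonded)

triaquatriiodoniobium(V) aquaisothiocyanatodinitratocadmate(II)

Cadmium is always +2 in its complexes; the anion's ligand charges sum to -3, so the complex anion is 1−.
With 2 anions per cation, the cation must be 2×1 = 2+.
Cation: ligand charges sum to -3; for the ion to be 2+, Nb = +5.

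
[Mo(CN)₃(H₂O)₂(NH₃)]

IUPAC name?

There is no counter-ion, so the complex is neutral overall.
Ligand charges: 1×ammine (neutral), 3×cyano (-1 each), 2×aqua (neutral); total -3. So Mo + (-3) = 0, giving Mo = +3.
Ligands are named alphabetically: ammine before aqua before cyano.

amminediaquatricyanomolybdenum(III)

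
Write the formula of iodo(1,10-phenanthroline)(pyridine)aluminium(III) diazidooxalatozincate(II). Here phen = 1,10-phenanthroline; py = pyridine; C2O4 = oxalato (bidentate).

[AlI(phen)(py)][Zn(C2O4)(N3)2]

Cation [Al…]: ligand charges -1, Al(III) ⇒ ion charge 2+.
Anion [Zn…]: ligand charges -4, Zn(II) ⇒ ion charge 2−.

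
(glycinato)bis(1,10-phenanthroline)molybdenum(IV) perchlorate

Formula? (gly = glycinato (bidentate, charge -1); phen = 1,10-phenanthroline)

Ligands: 1 glycinato (gly, -1), 2 1,10-phenanthroline (phen, neutral). Ligand charge sum = -1.
Charge balance with perchlorate (-1) requires 1 complex ion per 3 perchlorate.

[Mo(gly)(phen)2](ClO4)3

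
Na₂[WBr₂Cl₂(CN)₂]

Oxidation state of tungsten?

+4

2 sodium outside the brackets (+1 each) → the complex ion is 2−.
Ligand charges: 2×Br = -2; 2×CN = -2; 2×Cl = -2; sum -6.
W + (-6) = 2− ⇒ W is +4.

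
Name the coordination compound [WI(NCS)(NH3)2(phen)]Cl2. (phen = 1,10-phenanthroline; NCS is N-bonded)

The 2 chloride counter-ions carry a total charge of -2, so each complex ion is 2+.
Ligand charges: 1×1,10-phenanthroline (neutral), 1×iodo (-1 each), 2×ammine (neutral), 1×isothiocyanato (-1 each); total -2. So W + (-2) = 2+, giving W = +4.
Ligands are named alphabetically: ammine before iodo before isothiocyanato before phenanthroline.

diammineiodoisothiocyanato(1,10-phenanthroline)tungsten(IV) chloride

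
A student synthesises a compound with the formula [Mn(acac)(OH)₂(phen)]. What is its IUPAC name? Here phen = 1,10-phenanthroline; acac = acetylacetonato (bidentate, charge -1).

(acetylacetonato)dihydroxo(1,10-phenanthroline)manganese(III)

There is no counter-ion, so the complex is neutral overall.
Ligand charges: 2×hydroxo (-1 each), 1×1,10-phenanthroline (neutral), 1×acetylacetonato (-1 each); total -3. So Mn + (-3) = 0, giving Mn = +3.
Ligands are named alphabetically: acetylacetonato before hydroxo before phenanthroline.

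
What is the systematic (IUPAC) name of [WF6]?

hexafluorotungsten(VI)

There is no counter-ion, so the complex is neutral overall.
Ligand charges: 6×fluoro (-1 each); total -6. So W + (-6) = 0, giving W = +6.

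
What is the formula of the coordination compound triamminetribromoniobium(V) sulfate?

[NbBr3(NH3)3]SO4

Ligands: 3 ammine (NH3, neutral), 3 bromo (Br, -1). Ligand charge sum = -3.
With Nb in oxidation state +5, the complex ion is [Nb...]^2+.
Charge balance with sulfate (-2) requires 1 complex ion per 1 sulfate.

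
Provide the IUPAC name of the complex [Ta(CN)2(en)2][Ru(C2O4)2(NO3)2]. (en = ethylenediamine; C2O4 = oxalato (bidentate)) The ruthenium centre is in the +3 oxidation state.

Ru is given as +3; the anion's ligand charges sum to -6, so the complex anion is 3−.
A 1:1 salt means the cation carries the equal and opposite charge, 3+.
Cation: ligand charges sum to -2; for the ion to be 3+, Ta = +5.

dicyanobis(ethylenediamine)tantalum(V) dinitratodioxalatoruthenate(III)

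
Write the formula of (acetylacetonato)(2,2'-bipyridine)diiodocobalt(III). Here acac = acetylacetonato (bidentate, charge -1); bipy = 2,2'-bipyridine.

[Co(acac)(bipy)I2]

Ligands: 2 iodo (I, -1), 1 acetylacetonato (acac, -1), 1 2,2'-bipyridine (bipy, neutral). Ligand charge sum = -3.
With Co in oxidation state +3, the complex ion is [Co...].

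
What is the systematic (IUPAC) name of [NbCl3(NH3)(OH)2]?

amminetrichlorodihydroxoniobium(V)

There is no counter-ion, so the complex is neutral overall.
Ligand charges: 3×chloro (-1 each), 2×hydroxo (-1 each), 1×ammine (neutral); total -5. So Nb + (-5) = 0, giving Nb = +5.
Ligands are named alphabetically: ammine before chloro before hydroxo.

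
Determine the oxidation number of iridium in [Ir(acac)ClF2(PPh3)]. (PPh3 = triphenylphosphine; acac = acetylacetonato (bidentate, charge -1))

No counter-ion: the bracketed complex is neutral.
Ligand charges: 1×PPh3 neutral; 1×acac = -1; 1×Cl = -1; 2×F = -2; sum -4.
Ir + (-4) = 0 ⇒ Ir is +4.

+4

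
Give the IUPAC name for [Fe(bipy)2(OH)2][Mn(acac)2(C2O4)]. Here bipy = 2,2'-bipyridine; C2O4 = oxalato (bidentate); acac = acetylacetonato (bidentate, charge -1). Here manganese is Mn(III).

bis(2,2'-bipyridine)dihydroxoiron(III) bis(acetylacetonato)oxalatomanganate(III)

Mn is given as +3; the anion's ligand charges sum to -4, so the complex anion is 1−.
A 1:1 salt means the cation carries the equal and opposite charge, 1+.
Cation: ligand charges sum to -2; for the ion to be 1+, Fe = +3.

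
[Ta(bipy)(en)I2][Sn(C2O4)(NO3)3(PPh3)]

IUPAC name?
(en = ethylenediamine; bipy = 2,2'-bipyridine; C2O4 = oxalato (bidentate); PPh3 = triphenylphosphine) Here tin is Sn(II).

Both ions are complex: the cation is named first with the plain metal name, the anion second with the -ate form; each ion's ligands are alphabetised independently.
Sn is given as +2; the anion's ligand charges sum to -5, so the complex anion is 3−.
A 1:1 salt means the cation carries the equal and opposite charge, 3+.
Cation: ligand charges sum to -2; for the ion to be 3+, Ta = +5.

(2,2'-bipyridine)(ethylenediamine)diiodotantalum(V) trinitratooxalato(triphenylphosphine)stannate(II)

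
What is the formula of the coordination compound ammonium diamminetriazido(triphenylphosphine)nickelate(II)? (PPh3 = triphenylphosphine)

NH4[Ni(N3)3(NH3)2(PPh3)]

Ligands: 3 azido (N3, -1), 1 triphenylphosphine (PPh3, neutral), 2 ammine (NH3, neutral). Ligand charge sum = -3.
Charge balance with ammonium (+1) requires 1 complex ion per 1 ammonium.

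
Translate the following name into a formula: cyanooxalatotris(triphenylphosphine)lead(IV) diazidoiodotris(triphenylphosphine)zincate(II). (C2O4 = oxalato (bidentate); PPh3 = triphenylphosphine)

Cation [Pb…]: ligand charges -3, Pb(IV) ⇒ ion charge 1+.
Anion [Zn…]: ligand charges -3, Zn(II) ⇒ ion charge 1−.

[Pb(C2O4)(CN)(PPh3)3][ZnI(N3)2(PPh3)3]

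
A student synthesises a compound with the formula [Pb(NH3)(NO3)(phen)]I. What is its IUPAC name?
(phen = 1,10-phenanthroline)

The 1 iodide counter-ion carries a total charge of -1, so each complex ion is 1+.
Ligand charges: 1×nitrato (-1 each), 1×1,10-phenanthroline (neutral), 1×ammine (neutral); total -1. So Pb + (-1) = 1+, giving Pb = +2.
Ligands are named alphabetically: ammine before nitrato before phenanthroline.

amminenitrato(1,10-phenanthroline)lead(II) iodide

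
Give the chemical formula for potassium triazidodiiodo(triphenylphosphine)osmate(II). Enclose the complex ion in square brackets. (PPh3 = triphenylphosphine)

Ligands: 2 iodo (I, -1), 3 azido (N3, -1), 1 triphenylphosphine (PPh3, neutral). Ligand charge sum = -5.
With Os in oxidation state +2, the complex ion is [Os...]^3−.
Charge balance with potassium (+1) requires 1 complex ion per 3 potassium.

K3[OsI2(N3)3(PPh3)]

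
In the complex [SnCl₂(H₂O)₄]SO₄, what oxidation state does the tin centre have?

+4

1 sulfate outside the brackets (-2 each) → the complex ion is 2+.
Ligand charges: 4×H2O neutral; 2×Cl = -2; sum -2.
Sn + (-2) = 2+ ⇒ Sn is +4.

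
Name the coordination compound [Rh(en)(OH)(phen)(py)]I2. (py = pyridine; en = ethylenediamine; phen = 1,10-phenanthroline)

(ethylenediamine)hydroxo(1,10-phenanthroline)(pyridine)rhodium(III) iodide

The 2 iodide counter-ions carry a total charge of -2, so each complex ion is 2+.
Ligand charges: 1×hydroxo (-1 each), 1×pyridine (neutral), 1×ethylenediamine (neutral), 1×1,10-phenanthroline (neutral); total -1. So Rh + (-1) = 2+, giving Rh = +3.
Ligands are named alphabetically: ethylenediamine before hydroxo before phenanthroline before pyridine.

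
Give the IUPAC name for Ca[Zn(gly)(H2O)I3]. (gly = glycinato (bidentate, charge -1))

calcium aqua(glycinato)triiodozincate(II)

The 1 calcium counter-ion carries a total charge of +2, so each complex ion is 2−.
Ligand charges: 3×iodo (-1 each), 1×glycinato (-1 each), 1×aqua (neutral); total -4. So Zn + (-4) = 2−, giving Zn = +2.
Ligands are named alphabetically: aqua before glycinato before iodo.
The complex ion is anionic, so zinc takes the -ate form zincate(II).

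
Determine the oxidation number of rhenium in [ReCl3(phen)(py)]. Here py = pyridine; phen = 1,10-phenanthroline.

No counter-ion: the bracketed complex is neutral.
Ligand charges: 3×Cl = -3; 1×py neutral; 1×phen neutral; sum -3.
Re + (-3) = 0 ⇒ Re is +3.

+3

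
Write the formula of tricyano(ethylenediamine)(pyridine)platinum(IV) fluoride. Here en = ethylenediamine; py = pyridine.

Ligands: 1 ethylenediamine (en, neutral), 1 pyridine (py, neutral), 3 cyano (CN, -1). Ligand charge sum = -3.
With Pt in oxidation state +4, the complex ion is [Pt...]^1+.
Charge balance with fluoride (-1) requires 1 complex ion per 1 fluoride.

[Pt(CN)3(en)(py)]F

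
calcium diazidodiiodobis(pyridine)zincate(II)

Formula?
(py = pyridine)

Ca[ZnI2(N3)2(py)2]

Ligands: 2 azido (N3, -1), 2 pyridine (py, neutral), 2 iodo (I, -1). Ligand charge sum = -4.
Charge balance with calcium (+2) requires 1 complex ion per 1 calcium.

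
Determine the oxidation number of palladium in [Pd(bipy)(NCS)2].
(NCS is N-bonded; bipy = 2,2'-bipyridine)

No counter-ion: the bracketed complex is neutral.
Ligand charges: 2×NCS = -2; 1×bipy neutral; sum -2.
Pd + (-2) = 0 ⇒ Pd is +2.

+2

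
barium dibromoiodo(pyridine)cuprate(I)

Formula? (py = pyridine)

Ligands: 1 iodo (I, -1), 1 pyridine (py, neutral), 2 bromo (Br, -1). Ligand charge sum = -3.
With Cu in oxidation state +1, the complex ion is [Cu...]^2−.
Charge balance with barium (+2) requires 1 complex ion per 1 barium.

Ba[CuBr2I(py)]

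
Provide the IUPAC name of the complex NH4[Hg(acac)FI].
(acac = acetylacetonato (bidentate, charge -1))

The 1 ammonium counter-ion carries a total charge of +1, so each complex ion is 1−.
Ligand charges: 1×acetylacetonato (-1 each), 1×iodo (-1 each), 1×fluoro (-1 each); total -3. So Hg + (-3) = 1−, giving Hg = +2.
Ligands are named alphabetically: acetylacetonato before fluoro before iodo.
The complex ion is anionic, so mercury takes the -ate form mercurate(II).

ammonium (acetylacetonato)fluoroiodomercurate(II)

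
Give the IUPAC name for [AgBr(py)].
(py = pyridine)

bromo(pyridine)silver(I)

There is no counter-ion, so the complex is neutral overall.
Ligand charges: 1×pyridine (neutral), 1×bromo (-1 each); total -1. So Ag + (-1) = 0, giving Ag = +1.
Ligands are named alphabetically: bromo before pyridine.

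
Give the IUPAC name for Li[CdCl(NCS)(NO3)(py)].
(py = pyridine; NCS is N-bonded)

lithium chloroisothiocyanatonitrato(pyridine)cadmate(II)

The 1 lithium counter-ion carries a total charge of +1, so each complex ion is 1−.
Ligand charges: 1×pyridine (neutral), 1×isothiocyanato (-1 each), 1×nitrato (-1 each), 1×chloro (-1 each); total -3. So Cd + (-3) = 1−, giving Cd = +2.
Ligands are named alphabetically: chloro before isothiocyanato before nitrato before pyridine.
The complex ion is anionic, so cadmium takes the -ate form cadmate(II).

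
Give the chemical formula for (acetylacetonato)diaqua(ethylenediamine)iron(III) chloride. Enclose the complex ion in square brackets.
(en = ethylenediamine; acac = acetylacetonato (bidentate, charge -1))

Ligands: 2 aqua (H2O, neutral), 1 ethylenediamine (en, neutral), 1 acetylacetonato (acac, -1). Ligand charge sum = -1.
With Fe in oxidation state +3, the complex ion is [Fe...]^2+.
Charge balance with chloride (-1) requires 1 complex ion per 2 chloride.

[Fe(acac)(en)(H2O)2]Cl2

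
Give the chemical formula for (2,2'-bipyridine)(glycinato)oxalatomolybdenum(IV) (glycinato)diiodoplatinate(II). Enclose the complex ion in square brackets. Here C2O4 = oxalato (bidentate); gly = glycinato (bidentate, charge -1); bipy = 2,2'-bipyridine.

[Mo(bipy)(C2O4)(gly)][Pt(gly)I2]

Cation [Mo…]: ligand charges -3, Mo(IV) ⇒ ion charge 1+.
Anion [Pt…]: ligand charges -3, Pt(II) ⇒ ion charge 1−.
One 1+ cation balances one 1− anion.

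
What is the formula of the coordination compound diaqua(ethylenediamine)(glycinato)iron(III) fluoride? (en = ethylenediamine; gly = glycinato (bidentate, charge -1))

[Fe(en)(gly)(H2O)2]F2

Ligands: 1 ethylenediamine (en, neutral), 2 aqua (H2O, neutral), 1 glycinato (gly, -1). Ligand charge sum = -1.
With Fe in oxidation state +3, the complex ion is [Fe...]^2+.
Charge balance with fluoride (-1) requires 1 complex ion per 2 fluoride.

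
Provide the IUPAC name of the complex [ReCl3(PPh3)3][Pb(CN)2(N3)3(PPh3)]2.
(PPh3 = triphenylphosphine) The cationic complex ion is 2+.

The complex cation is given as 2+; its ligand charges sum to -3, so Re = +5.
With 2 anions per cation, each anion must be 2/2 = 1−.
Anion: ligand charges sum to -5; for the ion to be 1−, Pb = +4.

trichlorotris(triphenylphosphine)rhenium(V) triazidodicyano(triphenylphosphine)plumbate(IV)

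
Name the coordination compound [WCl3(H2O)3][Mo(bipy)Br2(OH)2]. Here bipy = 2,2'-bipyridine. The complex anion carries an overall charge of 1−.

triaquatrichlorotungsten(IV) (2,2'-bipyridine)dibromodihydroxomolybdate(III)

Both ions are complex: the cation is named first with the plain metal name, the anion second with the -ate form; each ion's ligands are alphabetised independently.
The complex anion is given as 1−; its ligand charges sum to -4, so Mo = +3.
A 1:1 salt means the cation carries the equal and opposite charge, 1+.
Cation: ligand charges sum to -3; for the ion to be 1+, W = +4.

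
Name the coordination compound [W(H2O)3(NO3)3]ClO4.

The 1 perchlorate counter-ion carries a total charge of -1, so each complex ion is 1+.
Ligand charges: 3×aqua (neutral), 3×nitrato (-1 each); total -3. So W + (-3) = 1+, giving W = +4.
Ligands are named alphabetically: aqua before nitrato.

triaquatrinitratotungsten(IV) perchlorate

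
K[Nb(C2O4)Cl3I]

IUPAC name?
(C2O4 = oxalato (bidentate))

potassium trichloroiodooxalatoniobate(V)

The 1 potassium counter-ion carries a total charge of +1, so each complex ion is 1−.
Ligand charges: 1×iodo (-1 each), 3×chloro (-1 each), 1×oxalato (-2 each); total -6. So Nb + (-6) = 1−, giving Nb = +5.
The complex ion is anionic, so niobium takes the -ate form niobate(V).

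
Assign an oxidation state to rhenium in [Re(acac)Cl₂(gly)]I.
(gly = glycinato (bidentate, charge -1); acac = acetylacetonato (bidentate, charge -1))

1 iodide outside the brackets (-1 each) → the complex ion is 1+.
Ligand charges: 1×gly = -1; 1×acac = -1; 2×Cl = -2; sum -4.
Re + (-4) = 1+ ⇒ Re is +5.

+5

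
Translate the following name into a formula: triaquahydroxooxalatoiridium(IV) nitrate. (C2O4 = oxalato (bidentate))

Ligands: 3 aqua (H2O, neutral), 1 hydroxo (OH, -1), 1 oxalato (C2O4, -2). Ligand charge sum = -3.
Charge balance with nitrate (-1) requires 1 complex ion per 1 nitrate.

[Ir(C2O4)(H2O)3(OH)]NO3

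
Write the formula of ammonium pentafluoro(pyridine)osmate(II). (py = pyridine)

Ligands: 5 fluoro (F, -1), 1 pyridine (py, neutral). Ligand charge sum = -5.
Charge balance with ammonium (+1) requires 1 complex ion per 3 ammonium.

(NH4)3[OsF5(py)]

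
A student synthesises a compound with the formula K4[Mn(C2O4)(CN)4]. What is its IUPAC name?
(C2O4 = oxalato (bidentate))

potassium tetracyanooxalatomanganate(II)

The 4 potassium counter-ions carry a total charge of +4, so each complex ion is 4−.
Ligand charges: 4×cyano (-1 each), 1×oxalato (-2 each); total -6. So Mn + (-6) = 4−, giving Mn = +2.
The complex ion is anionic, so manganese takes the -ate form manganate(II).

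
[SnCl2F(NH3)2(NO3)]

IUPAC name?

There is no counter-ion, so the complex is neutral overall.
Ligand charges: 2×chloro (-1 each), 1×nitrato (-1 each), 1×fluoro (-1 each), 2×ammine (neutral); total -4. So Sn + (-4) = 0, giving Sn = +4.
Ligands are named alphabetically: ammine before chloro before fluoro before nitrato.

diamminedichlorofluoronitratotin(IV)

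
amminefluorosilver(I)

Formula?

[AgF(NH3)]

Ligands: 1 fluoro (F, -1), 1 ammine (NH3, neutral). Ligand charge sum = -1.
With Ag in oxidation state +1, the complex ion is [Ag...].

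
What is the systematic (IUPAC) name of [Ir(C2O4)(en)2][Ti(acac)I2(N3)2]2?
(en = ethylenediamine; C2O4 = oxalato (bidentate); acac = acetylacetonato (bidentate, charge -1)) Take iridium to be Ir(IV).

Both ions are complex: the cation is named first with the plain metal name, the anion second with the -ate form; each ion's ligands are alphabetised independently.
Ir is given as +4; the cation's ligand charges sum to -2, so the complex cation is 2+.
With 2 anions per cation, each anion must be 2/2 = 1−.
Anion: ligand charges sum to -5; for the ion to be 1−, Ti = +4.

bis(ethylenediamine)oxalatoiridium(IV) (acetylacetonato)diazidodiiodotitanate(IV)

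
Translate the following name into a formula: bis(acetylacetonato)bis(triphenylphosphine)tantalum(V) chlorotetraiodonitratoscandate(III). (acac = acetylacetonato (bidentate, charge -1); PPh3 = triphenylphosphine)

Cation [Ta…]: ligand charges -2, Ta(V) ⇒ ion charge 3+.
Anion [Sc…]: ligand charges -6, Sc(III) ⇒ ion charge 3−.

[Ta(acac)2(PPh3)2][ScClI4(NO3)]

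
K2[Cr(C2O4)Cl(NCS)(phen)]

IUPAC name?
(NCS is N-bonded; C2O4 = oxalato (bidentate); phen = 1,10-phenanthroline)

potassium chloroisothiocyanatooxalato(1,10-phenanthroline)chromate(II)

The 2 potassium counter-ions carry a total charge of +2, so each complex ion is 2−.
Ligand charges: 1×isothiocyanato (-1 each), 1×chloro (-1 each), 1×oxalato (-2 each), 1×1,10-phenanthroline (neutral); total -4. So Cr + (-4) = 2−, giving Cr = +2.
Ligands are named alphabetically: chloro before isothiocyanato before oxalato before phenanthroline.
The complex ion is anionic, so chromium takes the -ate form chromate(II).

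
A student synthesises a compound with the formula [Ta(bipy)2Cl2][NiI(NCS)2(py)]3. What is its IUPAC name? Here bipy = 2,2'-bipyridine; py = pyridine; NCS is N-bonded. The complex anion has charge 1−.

bis(2,2'-bipyridine)dichlorotantalum(V) iododiisothiocyanato(pyridine)nickelate(II)

Both ions are complex: the cation is named first with the plain metal name, the anion second with the -ate form; each ion's ligands are alphabetised independently.
The complex anion is given as 1−; its ligand charges sum to -3, so Ni = +2.
With 3 anions per cation, the cation must be 3×1 = 3+.
Cation: ligand charges sum to -2; for the ion to be 3+, Ta = +5.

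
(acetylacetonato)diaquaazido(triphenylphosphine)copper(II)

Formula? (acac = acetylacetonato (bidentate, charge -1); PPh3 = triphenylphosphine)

[Cu(acac)(H2O)2(N3)(PPh3)]

Ligands: 1 acetylacetonato (acac, -1), 1 triphenylphosphine (PPh3, neutral), 2 aqua (H2O, neutral), 1 azido (N3, -1). Ligand charge sum = -2.
With Cu in oxidation state +2, the complex ion is [Cu...].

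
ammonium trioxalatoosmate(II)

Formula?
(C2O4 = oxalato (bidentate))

Ligands: 3 oxalato (C2O4, -2). Ligand charge sum = -6.
With Os in oxidation state +2, the complex ion is [Os...]^4−.
Charge balance with ammonium (+1) requires 1 complex ion per 4 ammonium.

(NH4)4[Os(C2O4)3]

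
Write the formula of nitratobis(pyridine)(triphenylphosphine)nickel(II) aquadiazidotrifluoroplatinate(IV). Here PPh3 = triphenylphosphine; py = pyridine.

[Ni(NO3)(PPh3)(py)2][PtF3(H2O)(N3)2]

Cation [Ni…]: ligand charges -1, Ni(II) ⇒ ion charge 1+.
Anion [Pt…]: ligand charges -5, Pt(IV) ⇒ ion charge 1−.
One 1+ cation balances one 1− anion.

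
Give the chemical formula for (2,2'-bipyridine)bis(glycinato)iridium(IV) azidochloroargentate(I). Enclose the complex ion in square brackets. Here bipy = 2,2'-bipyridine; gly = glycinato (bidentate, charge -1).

Cation [Ir…]: ligand charges -2, Ir(IV) ⇒ ion charge 2+.
Anion [Ag…]: ligand charges -2, Ag(I) ⇒ ion charge 1−.
One 2+ cation requires 2 of the 1− anion.

[Ir(bipy)(gly)2][AgCl(N3)]2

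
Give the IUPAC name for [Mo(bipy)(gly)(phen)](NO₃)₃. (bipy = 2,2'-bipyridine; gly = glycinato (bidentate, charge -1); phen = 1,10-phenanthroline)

The 3 nitrate counter-ions carry a total charge of -3, so each complex ion is 3+.
Ligand charges: 1×2,2'-bipyridine (neutral), 1×glycinato (-1 each), 1×1,10-phenanthroline (neutral); total -1. So Mo + (-1) = 3+, giving Mo = +4.
Ligands are named alphabetically: bipyridine before glycinato before phenanthroline.

(2,2'-bipyridine)(glycinato)(1,10-phenanthroline)molybdenum(IV) nitrate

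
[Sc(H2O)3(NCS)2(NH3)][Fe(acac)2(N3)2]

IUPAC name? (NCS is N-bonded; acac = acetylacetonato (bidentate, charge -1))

Both ions are complex: the cation is named first with the plain metal name, the anion second with the -ate form; each ion's ligands are alphabetised independently.
Scandium is always +3 in its complexes; the cation's ligand charges sum to -2, so the complex cation is 1+.
A 1:1 salt means the anion carries the equal and opposite charge, 1−.
Anion: ligand charges sum to -4; for the ion to be 1−, Fe = +3.

amminetriaquadiisothiocyanatoscandium(III) bis(acetylacetonato)diazidoferrate(III)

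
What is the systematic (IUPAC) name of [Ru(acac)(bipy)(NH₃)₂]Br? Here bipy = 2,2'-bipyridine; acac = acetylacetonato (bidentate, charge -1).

The 1 bromide counter-ion carries a total charge of -1, so each complex ion is 1+.
Ligand charges: 1×2,2'-bipyridine (neutral), 2×ammine (neutral), 1×acetylacetonato (-1 each); total -1. So Ru + (-1) = 1+, giving Ru = +2.
Ligands are named alphabetically: acetylacetonato before ammine before bipyridine.

(acetylacetonato)diammine(2,2'-bipyridine)ruthenium(II) bromide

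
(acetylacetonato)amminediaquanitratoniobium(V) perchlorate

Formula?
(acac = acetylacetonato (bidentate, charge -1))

Ligands: 1 acetylacetonato (acac, -1), 1 ammine (NH3, neutral), 1 nitrato (NO3, -1), 2 aqua (H2O, neutral). Ligand charge sum = -2.
Charge balance with perchlorate (-1) requires 1 complex ion per 3 perchlorate.

[Nb(acac)(H2O)2(NH3)(NO3)](ClO4)3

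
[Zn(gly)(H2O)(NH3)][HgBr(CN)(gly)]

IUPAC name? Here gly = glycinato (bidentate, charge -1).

ammineaqua(glycinato)zinc(II) bromocyano(glycinato)mercurate(II)

Both ions are complex: the cation is named first with the plain metal name, the anion second with the -ate form; each ion's ligands are alphabetised independently.
Zinc is always +2 in its complexes; the cation's ligand charges sum to -1, so the complex cation is 1+.
A 1:1 salt means the anion carries the equal and opposite charge, 1−.
Anion: ligand charges sum to -3; for the ion to be 1−, Hg = +2.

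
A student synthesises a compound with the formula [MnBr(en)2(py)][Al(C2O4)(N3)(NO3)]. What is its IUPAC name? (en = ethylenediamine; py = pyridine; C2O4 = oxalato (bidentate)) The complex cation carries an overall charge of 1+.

Both ions are complex: the cation is named first with the plain metal name, the anion second with the -ate form; each ion's ligands are alphabetised independently.
The complex cation is given as 1+; its ligand charges sum to -1, so Mn = +2.
A 1:1 salt means the anion carries the equal and opposite charge, 1−.
Anion: ligand charges sum to -4; for the ion to be 1−, Al = +3.

bromobis(ethylenediamine)(pyridine)manganese(II) azidonitratooxalatoaluminate(III)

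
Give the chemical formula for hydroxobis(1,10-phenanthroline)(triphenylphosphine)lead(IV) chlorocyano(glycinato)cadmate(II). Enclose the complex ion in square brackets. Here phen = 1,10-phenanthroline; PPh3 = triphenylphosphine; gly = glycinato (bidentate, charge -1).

Cation [Pb…]: ligand charges -1, Pb(IV) ⇒ ion charge 3+.
Anion [Cd…]: ligand charges -3, Cd(II) ⇒ ion charge 1−.
One 3+ cation requires 3 of the 1− anion.

[Pb(OH)(phen)2(PPh3)][CdCl(CN)(gly)]3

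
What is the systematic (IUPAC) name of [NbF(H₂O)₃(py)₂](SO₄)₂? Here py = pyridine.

triaquafluorobis(pyridine)niobium(V) sulfate

The 2 sulfate counter-ions carry a total charge of -4, so each complex ion is 4+.
Ligand charges: 3×aqua (neutral), 2×pyridine (neutral), 1×fluoro (-1 each); total -1. So Nb + (-1) = 4+, giving Nb = +5.
Ligands are named alphabetically: aqua before fluoro before pyridine.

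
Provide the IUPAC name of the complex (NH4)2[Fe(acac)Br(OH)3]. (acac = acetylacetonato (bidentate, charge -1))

The 2 ammonium counter-ions carry a total charge of +2, so each complex ion is 2−.
Ligand charges: 3×hydroxo (-1 each), 1×acetylacetonato (-1 each), 1×bromo (-1 each); total -5. So Fe + (-5) = 2−, giving Fe = +3.
Ligands are named alphabetically: acetylacetonato before bromo before hydroxo.
The complex ion is anionic, so iron takes the -ate form ferrate(III).

ammonium (acetylacetonato)bromotrihydroxoferrate(III)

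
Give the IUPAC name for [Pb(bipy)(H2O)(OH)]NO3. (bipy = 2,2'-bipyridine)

aqua(2,2'-bipyridine)hydroxolead(II) nitrate

The 1 nitrate counter-ion carries a total charge of -1, so each complex ion is 1+.
Ligand charges: 1×aqua (neutral), 1×hydroxo (-1 each), 1×2,2'-bipyridine (neutral); total -1. So Pb + (-1) = 1+, giving Pb = +2.
Ligands are named alphabetically: aqua before bipyridine before hydroxo.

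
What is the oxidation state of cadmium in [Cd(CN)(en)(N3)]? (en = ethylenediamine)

+2

No counter-ion: the bracketed complex is neutral.
Ligand charges: 1×CN = -1; 1×en neutral; 1×N3 = -1; sum -2.
Cd + (-2) = 0 ⇒ Cd is +2.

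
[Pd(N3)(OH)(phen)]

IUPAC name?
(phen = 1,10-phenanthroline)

azidohydroxo(1,10-phenanthroline)palladium(II)

There is no counter-ion, so the complex is neutral overall.
Ligand charges: 1×azido (-1 each), 1×hydroxo (-1 each), 1×1,10-phenanthroline (neutral); total -2. So Pd + (-2) = 0, giving Pd = +2.
Ligands are named alphabetically: azido before hydroxo before phenanthroline.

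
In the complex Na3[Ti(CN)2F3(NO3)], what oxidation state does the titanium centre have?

+3

3 sodium outside the brackets (+1 each) → the complex ion is 3−.
Ligand charges: 3×F = -3; 2×CN = -2; 1×NO3 = -1; sum -6.
Ti + (-6) = 3− ⇒ Ti is +3.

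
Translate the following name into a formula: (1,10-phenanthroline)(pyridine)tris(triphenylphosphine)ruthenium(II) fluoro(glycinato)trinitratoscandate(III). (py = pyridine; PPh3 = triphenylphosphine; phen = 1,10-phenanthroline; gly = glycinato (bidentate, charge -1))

Cation [Ru…]: ligand charges 0, Ru(II) ⇒ ion charge 2+.
Anion [Sc…]: ligand charges -5, Sc(III) ⇒ ion charge 2−.
One 2+ cation balances one 2− anion.

[Ru(phen)(PPh3)3(py)][ScF(gly)(NO3)3]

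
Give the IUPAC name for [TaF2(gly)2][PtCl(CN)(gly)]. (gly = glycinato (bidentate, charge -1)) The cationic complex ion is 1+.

Both ions are complex: the cation is named first with the plain metal name, the anion second with the -ate form; each ion's ligands are alphabetised independently.
The complex cation is given as 1+; its ligand charges sum to -4, so Ta = +5.
A 1:1 salt means the anion carries the equal and opposite charge, 1−.
Anion: ligand charges sum to -3; for the ion to be 1−, Pt = +2.

difluorobis(glycinato)tantalum(V) chlorocyano(glycinato)platinate(II)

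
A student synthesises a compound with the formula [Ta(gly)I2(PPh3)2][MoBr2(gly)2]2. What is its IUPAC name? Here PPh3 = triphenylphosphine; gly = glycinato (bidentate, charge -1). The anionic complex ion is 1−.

(glycinato)diiodobis(triphenylphosphine)tantalum(V) dibromobis(glycinato)molybdate(III)

The complex anion is given as 1−; its ligand charges sum to -4, so Mo = +3.
With 2 anions per cation, the cation must be 2×1 = 2+.
Cation: ligand charges sum to -3; for the ion to be 2+, Ta = +5.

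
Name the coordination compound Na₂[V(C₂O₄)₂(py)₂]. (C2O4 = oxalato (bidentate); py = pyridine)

sodium dioxalatobis(pyridine)vanadate(II)

The 2 sodium counter-ions carry a total charge of +2, so each complex ion is 2−.
Ligand charges: 2×oxalato (-2 each), 2×pyridine (neutral); total -4. So V + (-4) = 2−, giving V = +2.
The complex ion is anionic, so vanadium takes the -ate form vanadate(II).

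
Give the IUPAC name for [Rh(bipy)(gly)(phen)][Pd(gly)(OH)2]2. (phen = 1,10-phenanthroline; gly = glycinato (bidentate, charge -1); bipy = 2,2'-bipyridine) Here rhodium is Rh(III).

(2,2'-bipyridine)(glycinato)(1,10-phenanthroline)rhodium(III) (glycinato)dihydroxopalladate(II)

Both ions are complex: the cation is named first with the plain metal name, the anion second with the -ate form; each ion's ligands are alphabetised independently.
Rh is given as +3; the cation's ligand charges sum to -1, so the complex cation is 2+.
With 2 anions per cation, each anion must be 2/2 = 1−.
Anion: ligand charges sum to -3; for the ion to be 1−, Pd = +2.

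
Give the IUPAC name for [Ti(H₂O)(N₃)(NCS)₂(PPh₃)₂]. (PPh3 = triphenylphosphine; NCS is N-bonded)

There is no counter-ion, so the complex is neutral overall.
Ligand charges: 1×aqua (neutral), 1×azido (-1 each), 2×triphenylphosphine (neutral), 2×isothiocyanato (-1 each); total -3. So Ti + (-3) = 0, giving Ti = +3.
Ligands are named alphabetically: aqua before azido before isothiocyanato before triphenylphosphine.

aquaazidodiisothiocyanatobis(triphenylphosphine)titanium(III)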